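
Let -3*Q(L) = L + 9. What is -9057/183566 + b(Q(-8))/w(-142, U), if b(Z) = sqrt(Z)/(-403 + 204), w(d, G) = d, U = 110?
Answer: -9057/183566 + I*sqrt(3)/84774 ≈ -0.049339 + 2.0431e-5*I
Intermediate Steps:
Q(L) = -3 - L/3 (Q(L) = -(L + 9)/3 = -(9 + L)/3 = -3 - L/3)
b(Z) = -sqrt(Z)/199 (b(Z) = sqrt(Z)/(-199) = -sqrt(Z)/199)
-9057/183566 + b(Q(-8))/w(-142, U) = -9057/183566 - sqrt(-3 - 1/3*(-8))/199/(-142) = -9057*1/183566 - sqrt(-3 + 8/3)/199*(-1/142) = -9057/183566 - I*sqrt(3)/597*(-1/142) = -9057/183566 + I*sqrt(3)/84774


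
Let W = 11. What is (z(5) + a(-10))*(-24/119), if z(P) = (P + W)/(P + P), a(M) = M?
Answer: 144/85 ≈ 1.6941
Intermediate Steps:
z(P) = (11 + P)/(2*P) (z(P) = (P + 11)/(P + P) = (11 + P)/((2*P)) = (11 + P)*(1/(2*P)) = (11 + P)/(2*P))
(z(5) + a(-10))*(-24/119) = ((½)*(11 + 5)/5 - 10)*(-24/119) = ((½)*(⅕)*16 - 10)*(-24*1/119) = (8/5 - 10)*(-24/119) = -42/5*(-24/119) = 144/85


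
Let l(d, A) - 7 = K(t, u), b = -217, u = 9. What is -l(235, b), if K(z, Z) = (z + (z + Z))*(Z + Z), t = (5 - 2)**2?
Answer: -493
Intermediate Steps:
t = 9 (t = 3**2 = 9)
K(z, Z) = 2*Z*(Z + 2*z) (K(z, Z) = (z + (Z + z))*(2*Z) = (Z + 2*z)*(2*Z) = 2*Z*(Z + 2*z))
l(d, A) = 493 (l(d, A) = 7 + 2*9*(9 + 2*9) = 7 + 2*9*(9 + 18) = 7 + 2*9*27 = 7 + 486 = 493)
-l(235, b) = -1*493 = -493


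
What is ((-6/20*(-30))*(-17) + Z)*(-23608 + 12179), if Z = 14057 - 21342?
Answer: 85008902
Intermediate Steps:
Z = -7285
((-6/20*(-30))*(-17) + Z)*(-23608 + 12179) = ((-6/20*(-30))*(-17) - 7285)*(-23608 + 12179) = ((-6*1/20*(-30))*(-17) - 7285)*(-11429) = (-3/10*(-30)*(-17) - 7285)*(-11429) = (9*(-17) - 7285)*(-11429) = (-153 - 7285)*(-11429) = -7438*(-11429) = 85008902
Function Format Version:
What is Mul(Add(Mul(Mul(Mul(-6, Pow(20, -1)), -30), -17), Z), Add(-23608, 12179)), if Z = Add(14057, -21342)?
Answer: 85008902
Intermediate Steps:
Z = -7285
Mul(Add(Mul(Mul(Mul(-6, Pow(20, -1)), -30), -17), Z), Add(-23608, 12179)) = Mul(Add(Mul(Mul(Mul(-6, Pow(20, -1)), -30), -17), -7285), Add(-23608, 12179)) = Mul(Add(Mul(Mul(Mul(-6, Rational(1, 20)), -30), -17), -7285), -11429) = Mul(Add(Mul(Mul(Rational(-3, 10), -30), -17), -7285), -11429) = Mul(Add(Mul(9, -17), -7285), -11429) = Mul(Add(-153, -7285), -11429) = Mul(-7438, -11429) = 85008902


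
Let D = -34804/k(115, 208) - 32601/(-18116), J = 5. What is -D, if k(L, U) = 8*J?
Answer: 78650653/90580 ≈ 868.30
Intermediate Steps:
k(L, U) = 40 (k(L, U) = 8*5 = 40)
D = -78650653/90580 (D = -34804/40 - 32601/(-18116) = -34804*1/40 - 32601*(-1/18116) = -8701/10 + 32601/18116 = -78650653/90580 ≈ -868.30)
-D = -1*(-78650653/90580) = 78650653/90580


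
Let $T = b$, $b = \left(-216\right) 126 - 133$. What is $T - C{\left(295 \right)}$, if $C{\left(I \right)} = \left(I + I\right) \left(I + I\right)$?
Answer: $-375449$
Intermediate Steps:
$C{\left(I \right)} = 4 I^{2}$ ($C{\left(I \right)} = 2 I 2 I = 4 I^{2}$)
$b = -27349$ ($b = -27216 - 133 = -27349$)
$T = -27349$
$T - C{\left(295 \right)} = -27349 - 4 \cdot 295^{2} = -27349 - 4 \cdot 87025 = -27349 - 348100 = -375449$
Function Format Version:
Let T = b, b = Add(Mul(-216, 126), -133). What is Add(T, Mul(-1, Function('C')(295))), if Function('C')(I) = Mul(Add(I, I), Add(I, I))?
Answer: -375449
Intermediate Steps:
Function('C')(I) = Mul(4, Pow(I, 2)) (Function('C')(I) = Mul(Mul(2, I), Mul(2, I)) = Mul(4, Pow(I, 2)))
b = -27349 (b = Add(-27216, -133) = -27349)
T = -27349
Add(T, Mul(-1, Function('C')(295))) = Add(-27349, Mul(-1, Mul(4, Pow(295, 2)))) = Add(-27349, Mul(-1, Mul(4, 87025))) = Add(-27349, Mul(-1, 348100)) = Add(-27349, -348100) = -375449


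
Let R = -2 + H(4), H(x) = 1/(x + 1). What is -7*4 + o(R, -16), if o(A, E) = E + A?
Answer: -229/5 ≈ -45.800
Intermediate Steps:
H(x) = 1/(1 + x)
R = -9/5 (R = -2 + 1/(1 + 4) = -2 + 1/5 = -9/5 ≈ -1.8000)
o(A, E) = A + E
-7*4 + o(R, -16) = -7*4 + (-9/5 - 16) = -28 - 89/5 = -229/5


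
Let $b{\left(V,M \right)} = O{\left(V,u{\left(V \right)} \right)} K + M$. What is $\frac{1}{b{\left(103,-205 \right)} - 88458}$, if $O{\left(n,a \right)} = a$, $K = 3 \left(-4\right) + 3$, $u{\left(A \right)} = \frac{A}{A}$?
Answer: $- \frac{1}{88672} \approx -1.1278 \cdot 10^{-5}$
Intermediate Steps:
$u{\left(A \right)} = 1$
$K = -9$ ($K = -12 + 3 = -9$)
$b{\left(V,M \right)} = -9 + M$ ($b{\left(V,M \right)} = 1 \left(-9\right) + M = -9 + M$)
$\frac{1}{b{\left(103,-205 \right)} - 88458} = \frac{1}{\left(-9 - 205\right) - 88458} = \frac{1}{-214 - 88458} = \frac{1}{-88672} = - \frac{1}{88672}$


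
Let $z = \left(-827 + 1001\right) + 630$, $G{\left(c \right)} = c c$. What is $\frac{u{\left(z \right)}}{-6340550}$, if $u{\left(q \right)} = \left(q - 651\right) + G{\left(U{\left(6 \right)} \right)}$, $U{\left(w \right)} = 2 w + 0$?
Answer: $- \frac{297}{6340550} \approx -4.6841 \cdot 10^{-5}$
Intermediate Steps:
$U{\left(w \right)} = 2 w$
$G{\left(c \right)} = c^{2}$
$z = 804$ ($z = 174 + 630 = 804$)
$u{\left(q \right)} = -507 + q$ ($u{\left(q \right)} = \left(q - 651\right) + \left(2 \cdot 6\right)^{2} = \left(-651 + q\right) + 12^{2} = \left(-651 + q\right) + 144 = -507 + q$)
$\frac{u{\left(z \right)}}{-6340550} = \frac{-507 + 804}{-6340550} = 297 \left(- \frac{1}{6340550}\right) = - \frac{297}{6340550}$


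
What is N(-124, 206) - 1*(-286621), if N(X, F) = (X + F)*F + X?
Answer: 303389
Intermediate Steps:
N(X, F) = X + F*(F + X) (N(X, F) = (F + X)*F + X = F*(F + X) + X = X + F*(F + X))
N(-124, 206) - 1*(-286621) = (-124 + 206**2 + 206*(-124)) - 1*(-286621) = (-124 + 42436 - 25544) + 286621 = 16768 + 286621 = 303389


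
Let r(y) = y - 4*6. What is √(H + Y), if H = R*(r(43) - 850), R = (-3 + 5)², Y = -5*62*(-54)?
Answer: 2*√3354 ≈ 115.83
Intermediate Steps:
Y = 16740 (Y = -310*(-54) = 16740)
r(y) = -24 + y (r(y) = y - 24 = -24 + y)
R = 4 (R = 2² = 4)
H = -3324 (H = 4*((-24 + 43) - 850) = 4*(19 - 850) = 4*(-831) = -3324)
√(H + Y) = √(-3324 + 16740) = √13416 = 2*√3354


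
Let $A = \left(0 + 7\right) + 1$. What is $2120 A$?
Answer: $16960$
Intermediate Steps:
$A = 8$ ($A = 7 + 1 = 8$)
$2120 A = 2120 \cdot 8 = 16960$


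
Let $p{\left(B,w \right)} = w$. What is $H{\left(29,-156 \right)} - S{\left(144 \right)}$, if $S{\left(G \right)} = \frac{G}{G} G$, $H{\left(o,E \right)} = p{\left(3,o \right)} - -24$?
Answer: $-91$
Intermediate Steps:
$H{\left(o,E \right)} = 24 + o$ ($H{\left(o,E \right)} = o - -24 = o + 24 = 24 + o$)
$S{\left(G \right)} = G$ ($S{\left(G \right)} = 1 G = G$)
$H{\left(29,-156 \right)} - S{\left(144 \right)} = \left(24 + 29\right) - 144 = 53 - 144 = -91$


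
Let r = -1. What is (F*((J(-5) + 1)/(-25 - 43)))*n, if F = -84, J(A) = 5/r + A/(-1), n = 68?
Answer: 84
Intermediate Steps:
J(A) = -5 - A (J(A) = 5/(-1) + A/(-1) = 5*(-1) + A*(-1) = -5 - A)
(F*((J(-5) + 1)/(-25 - 43)))*n = -84*((-5 - 1*(-5)) + 1)/(-25 - 43)*68 = -84*((-5 + 5) + 1)/(-68)*68 = -84*(0 + 1)*(-1)/68*68 = -84*(-1)/68*68 = -84*(-1/68)*68 = (21/17)*68 = 84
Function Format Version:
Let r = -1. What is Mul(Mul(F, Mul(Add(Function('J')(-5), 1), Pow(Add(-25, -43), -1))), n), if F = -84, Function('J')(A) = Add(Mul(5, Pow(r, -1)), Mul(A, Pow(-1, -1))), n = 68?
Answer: 84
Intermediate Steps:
Function('J')(A) = Add(-5, Mul(-1, A)) (Function('J')(A) = Add(Mul(5, Pow(-1, -1)), Mul(A, Pow(-1, -1))) = Add(Mul(5, -1), Mul(A, -1)) = Add(-5, Mul(-1, A)))
Mul(Mul(F, Mul(Add(Function('J')(-5), 1), Pow(Add(-25, -43), -1))), n) = Mul(Mul(-84, Mul(Add(Add(-5, Mul(-1, -5)), 1), Pow(Add(-25, -43), -1))), 68) = Mul(Mul(-84, Mul(Add(Add(-5, 5), 1), Pow(-68, -1))), 68) = Mul(Mul(-84, Mul(Add(0, 1), Rational(-1, 68))), 68) = Mul(Mul(-84, Mul(1, Rational(-1, 68))), 68) = Mul(Mul(-84, Rational(-1, 68)), 68) = Mul(Rational(21, 17), 68) = 84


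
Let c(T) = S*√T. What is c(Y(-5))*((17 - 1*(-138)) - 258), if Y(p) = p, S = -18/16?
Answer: 927*I*√5/8 ≈ 259.1*I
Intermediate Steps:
S = -9/8 (S = -18*1/16 = -9/8 ≈ -1.1250)
c(T) = -9*√T/8
c(Y(-5))*((17 - 1*(-138)) - 258) = (-9*I*√5/8)*((17 - 1*(-138)) - 258) = (-9*I*√5/8)*((17 + 138) - 258) = (-9*I*√5/8)*(155 - 258) = -9*I*√5/8*(-103) = 927*I*√5/8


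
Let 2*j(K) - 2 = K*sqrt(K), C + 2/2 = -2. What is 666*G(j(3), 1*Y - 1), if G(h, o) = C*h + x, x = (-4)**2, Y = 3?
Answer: 8658 - 2997*sqrt(3) ≈ 3467.0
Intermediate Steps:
x = 16
C = -3 (C = -1 - 2 = -3)
j(K) = 1 + K**(3/2)/2 (j(K) = 1 + (K*sqrt(K))/2 = 1 + K**(3/2)/2)
G(h, o) = 16 - 3*h (G(h, o) = -3*h + 16 = 16 - 3*h)
666*G(j(3), 1*Y - 1) = 666*(16 - 3*(1 + 3**(3/2)/2)) = 666*(16 - 3*(1 + (3*sqrt(3))/2)) = 666*(16 - 3*(1 + 3*sqrt(3)/2)) = 666*(16 + (-3 - 9*sqrt(3)/2)) = 666*(13 - 9*sqrt(3)/2) = 8658 - 2997*sqrt(3)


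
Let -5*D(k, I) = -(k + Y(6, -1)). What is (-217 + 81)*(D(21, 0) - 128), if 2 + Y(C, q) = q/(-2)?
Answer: 84388/5 ≈ 16878.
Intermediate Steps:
Y(C, q) = -2 - q/2 (Y(C, q) = -2 + q/(-2) = -2 + q*(-½) = -2 - q/2)
D(k, I) = -3/10 + k/5 (D(k, I) = -(-1)*(k + (-2 - ½*(-1)))/5 = -(-1)*(k + (-2 + ½))/5 = -(-1)*(k - 3/2)/5 = -(-1)*(-3/2 + k)/5 = -(3/2 - k)/5 = -3/10 + k/5)
(-217 + 81)*(D(21, 0) - 128) = (-217 + 81)*((-3/10 + (⅕)*21) - 128) = -136*((-3/10 + 21/5) - 128) = -136*(39/10 - 128) = -136*(-1241/10) = 84388/5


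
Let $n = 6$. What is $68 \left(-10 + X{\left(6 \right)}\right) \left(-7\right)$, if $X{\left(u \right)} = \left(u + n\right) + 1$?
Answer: $-1428$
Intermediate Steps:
$X{\left(u \right)} = 7 + u$ ($X{\left(u \right)} = \left(u + 6\right) + 1 = \left(6 + u\right) + 1 = 7 + u$)
$68 \left(-10 + X{\left(6 \right)}\right) \left(-7\right) = 68 \left(-10 + \left(7 + 6\right)\right) \left(-7\right) = 68 \left(-10 + 13\right) \left(-7\right) = 68 \cdot 3 \left(-7\right) = 68 \left(-21\right) = -1428$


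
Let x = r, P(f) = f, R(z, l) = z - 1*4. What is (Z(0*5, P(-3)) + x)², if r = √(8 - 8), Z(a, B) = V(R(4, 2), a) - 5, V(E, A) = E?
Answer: 25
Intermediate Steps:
R(z, l) = -4 + z (R(z, l) = z - 4 = -4 + z)
Z(a, B) = -5 (Z(a, B) = (-4 + 4) - 5 = 0 - 5 = -5)
r = 0 (r = √0 = 0)
x = 0
(Z(0*5, P(-3)) + x)² = (-5 + 0)² = (-5)² = 25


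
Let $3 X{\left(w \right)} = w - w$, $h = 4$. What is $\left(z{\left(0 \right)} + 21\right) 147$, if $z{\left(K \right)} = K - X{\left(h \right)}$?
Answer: $3087$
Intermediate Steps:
$X{\left(w \right)} = 0$ ($X{\left(w \right)} = \frac{w - w}{3} = \frac{1}{3} \cdot 0 = 0$)
$z{\left(K \right)} = K$ ($z{\left(K \right)} = K - 0 = K + 0 = K$)
$\left(z{\left(0 \right)} + 21\right) 147 = \left(0 + 21\right) 147 = 21 \cdot 147 = 3087$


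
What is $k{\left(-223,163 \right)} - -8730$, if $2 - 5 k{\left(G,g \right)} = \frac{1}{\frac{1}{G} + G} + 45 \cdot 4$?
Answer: $\frac{2161862783}{248650} \approx 8694.4$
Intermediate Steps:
$k{\left(G,g \right)} = - \frac{178}{5} - \frac{1}{5 \left(G + \frac{1}{G}\right)}$ ($k{\left(G,g \right)} = \frac{2}{5} - \frac{\frac{1}{\frac{1}{G} + G} + 45 \cdot 4}{5} = \frac{2}{5} - \frac{\frac{1}{G + \frac{1}{G}} + 180}{5} = \frac{2}{5} - \frac{180 + \frac{1}{G + \frac{1}{G}}}{5} = \frac{2}{5} - \left(36 + \frac{1}{5 \left(G + \frac{1}{G}\right)}\right) = - \frac{178}{5} - \frac{1}{5 \left(G + \frac{1}{G}\right)}$)
$k{\left(-223,163 \right)} - -8730 = \frac{-178 - -223 - 178 \left(-223\right)^{2}}{5 \left(1 + \left(-223\right)^{2}\right)} - -8730 = \frac{-178 + 223 - 8851762}{5 \left(1 + 49729\right)} + 8730 = \frac{-178 + 223 - 8851762}{5 \cdot 49730} + 8730 = \frac{1}{5} \cdot \frac{1}{49730} \left(-8851717\right) + 8730 = - \frac{8851717}{248650} + 8730 = \frac{2161862783}{248650}$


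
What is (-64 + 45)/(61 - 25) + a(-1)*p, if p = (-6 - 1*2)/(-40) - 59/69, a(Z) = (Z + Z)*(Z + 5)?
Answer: 19511/4140 ≈ 4.7128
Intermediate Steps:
a(Z) = 2*Z*(5 + Z) (a(Z) = (2*Z)*(5 + Z) = 2*Z*(5 + Z))
p = -226/345 (p = (-6 - 2)*(-1/40) - 59*1/69 = -8*(-1/40) - 59/69 = ⅕ - 59/69 = -226/345 ≈ -0.65507)
(-64 + 45)/(61 - 25) + a(-1)*p = (-64 + 45)/(61 - 25) + (2*(-1)*(5 - 1))*(-226/345) = -19/36 + (2*(-1)*4)*(-226/345) = -19*1/36 - 8*(-226/345) = -19/36 + 1808/345 = 19511/4140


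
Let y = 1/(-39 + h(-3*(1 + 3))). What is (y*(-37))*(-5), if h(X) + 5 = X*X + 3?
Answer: 185/103 ≈ 1.7961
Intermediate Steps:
h(X) = -2 + X² (h(X) = -5 + (X*X + 3) = -5 + (X² + 3) = -5 + (3 + X²) = -2 + X²)
y = 1/103 (y = 1/(-39 + (-2 + (-3*(1 + 3))²)) = 1/(-39 + (-2 + (-3*4)²)) = 1/(-39 + (-2 + (-12)²)) = 1/(-39 + (-2 + 144)) = 1/(-39 + 142) = 1/103 ≈ 0.0097087)
(y*(-37))*(-5) = ((1/103)*(-37))*(-5) = -37/103*(-5) = 185/103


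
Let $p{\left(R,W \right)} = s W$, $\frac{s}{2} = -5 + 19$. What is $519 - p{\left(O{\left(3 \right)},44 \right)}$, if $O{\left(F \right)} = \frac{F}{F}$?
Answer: $-713$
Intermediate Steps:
$O{\left(F \right)} = 1$
$s = 28$ ($s = 2 \left(-5 + 19\right) = 2 \cdot 14 = 28$)
$p{\left(R,W \right)} = 28 W$
$519 - p{\left(O{\left(3 \right)},44 \right)} = 519 - 28 \cdot 44 = 519 - 1232 = -713$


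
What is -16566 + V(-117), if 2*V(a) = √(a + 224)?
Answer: -16566 + √107/2 ≈ -16561.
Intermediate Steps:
V(a) = √(224 + a)/2 (V(a) = √(a + 224)/2 = √(224 + a)/2)
-16566 + V(-117) = -16566 + √(224 - 117)/2 = -16566 + √107/2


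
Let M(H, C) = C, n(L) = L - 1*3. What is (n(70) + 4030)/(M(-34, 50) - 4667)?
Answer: -4097/4617 ≈ -0.88737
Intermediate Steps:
n(L) = -3 + L (n(L) = L - 3 = -3 + L)
(n(70) + 4030)/(M(-34, 50) - 4667) = ((-3 + 70) + 4030)/(50 - 4667) = (67 + 4030)/(-4617) = 4097*(-1/4617) = -4097/4617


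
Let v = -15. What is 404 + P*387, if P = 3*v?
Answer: -17011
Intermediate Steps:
P = -45 (P = 3*(-15) = -45)
404 + P*387 = 404 - 45*387 = 404 - 17415 = -17011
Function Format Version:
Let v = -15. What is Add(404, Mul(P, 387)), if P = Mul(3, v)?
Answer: -17011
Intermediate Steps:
P = -45 (P = Mul(3, -15) = -45)
Add(404, Mul(P, 387)) = Add(404, Mul(-45, 387)) = Add(404, -17415) = -17011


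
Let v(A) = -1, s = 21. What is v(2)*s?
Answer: -21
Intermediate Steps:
v(2)*s = -1*21 = -21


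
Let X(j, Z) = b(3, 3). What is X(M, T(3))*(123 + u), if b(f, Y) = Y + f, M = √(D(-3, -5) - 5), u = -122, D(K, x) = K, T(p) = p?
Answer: 6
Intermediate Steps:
M = 2*I*√2 (M = √(-3 - 5) = √(-8) = 2*I*√2 ≈ 2.8284*I)
X(j, Z) = 6 (X(j, Z) = 3 + 3 = 6)
X(M, T(3))*(123 + u) = 6*(123 - 122) = 6*1 = 6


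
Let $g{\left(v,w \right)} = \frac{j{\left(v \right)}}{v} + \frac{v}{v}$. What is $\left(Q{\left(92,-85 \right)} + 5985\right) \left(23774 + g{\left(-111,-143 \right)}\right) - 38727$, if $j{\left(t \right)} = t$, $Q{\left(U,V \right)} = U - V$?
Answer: $146468985$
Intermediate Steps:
$g{\left(v,w \right)} = 2$ ($g{\left(v,w \right)} = \frac{v}{v} + \frac{v}{v} = 1 + 1 = 2$)
$\left(Q{\left(92,-85 \right)} + 5985\right) \left(23774 + g{\left(-111,-143 \right)}\right) - 38727 = \left(\left(92 - -85\right) + 5985\right) \left(23774 + 2\right) - 38727 = \left(\left(92 + 85\right) + 5985\right) 23776 - 38727 = \left(177 + 5985\right) 23776 - 38727 = 6162 \cdot 23776 - 38727 = 146507712 - 38727 = 146468985$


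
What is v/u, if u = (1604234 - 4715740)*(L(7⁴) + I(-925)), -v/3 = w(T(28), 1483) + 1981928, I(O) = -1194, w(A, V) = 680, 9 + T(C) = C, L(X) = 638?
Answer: -743478/216249667 ≈ -0.0034381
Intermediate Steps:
T(C) = -9 + C
v = -5947824 (v = -3*(680 + 1981928) = -3*1982608 = -5947824)
u = 1729997336 (u = (1604234 - 4715740)*(638 - 1194) = -3111506*(-556) = 1729997336)
v/u = -5947824/1729997336 = -5947824*1/1729997336 = -743478/216249667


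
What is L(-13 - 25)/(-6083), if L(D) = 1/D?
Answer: 1/231154 ≈ 4.3261e-6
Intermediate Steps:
L(-13 - 25)/(-6083) = 1/(-13 - 25*(-6083)) = -1/6083/(-38) = -1/38*(-1/6083) = 1/231154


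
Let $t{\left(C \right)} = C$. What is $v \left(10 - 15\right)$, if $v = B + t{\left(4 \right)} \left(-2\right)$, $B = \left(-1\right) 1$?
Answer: $45$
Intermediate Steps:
$B = -1$
$v = -9$ ($v = -1 + 4 \left(-2\right) = -1 - 8 = -9$)
$v \left(10 - 15\right) = - 9 \left(10 - 15\right) = \left(-9\right) \left(-5\right) = 45$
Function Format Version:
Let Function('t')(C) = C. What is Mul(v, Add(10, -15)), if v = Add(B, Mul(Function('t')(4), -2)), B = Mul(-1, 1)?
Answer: 45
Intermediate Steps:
B = -1
v = -9 (v = Add(-1, Mul(4, -2)) = Add(-1, -8) = -9)
Mul(v, Add(10, -15)) = Mul(-9, Add(10, -15)) = Mul(-9, -5) = 45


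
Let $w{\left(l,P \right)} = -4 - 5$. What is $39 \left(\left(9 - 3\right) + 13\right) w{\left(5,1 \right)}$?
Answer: $-6669$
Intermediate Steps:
$w{\left(l,P \right)} = -9$
$39 \left(\left(9 - 3\right) + 13\right) w{\left(5,1 \right)} = 39 \left(\left(9 - 3\right) + 13\right) \left(-9\right) = 39 \left(6 + 13\right) \left(-9\right) = 39 \cdot 19 \left(-9\right) = 741 \left(-9\right) = -6669$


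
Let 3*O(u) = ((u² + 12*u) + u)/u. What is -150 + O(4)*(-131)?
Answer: -2677/3 ≈ -892.33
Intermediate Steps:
O(u) = (u² + 13*u)/(3*u) (O(u) = (((u² + 12*u) + u)/u)/3 = ((u² + 13*u)/u)/3 = (u² + 13*u)/(3*u))
-150 + O(4)*(-131) = -150 + (13/3 + (⅓)*4)*(-131) = -150 + (13/3 + 4/3)*(-131) = -150 + (17/3)*(-131) = -150 - 2227/3 = -2677/3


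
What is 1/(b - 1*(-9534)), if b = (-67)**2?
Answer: 1/14023 ≈ 7.1311e-5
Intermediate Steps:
b = 4489
1/(b - 1*(-9534)) = 1/(4489 - 1*(-9534)) = 1/(4489 + 9534) = 1/14023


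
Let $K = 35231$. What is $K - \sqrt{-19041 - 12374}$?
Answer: $35231 - i \sqrt{31415} \approx 35231.0 - 177.24 i$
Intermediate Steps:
$K - \sqrt{-19041 - 12374} = 35231 - \sqrt{-19041 - 12374} = 35231 - \sqrt{-31415} = 35231 - i \sqrt{31415}$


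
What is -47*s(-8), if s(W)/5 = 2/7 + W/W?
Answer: -2115/7 ≈ -302.14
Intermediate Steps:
s(W) = 45/7 (s(W) = 5*(2/7 + W/W) = 5*(2*(⅐) + 1) = 5*(2/7 + 1) = 5*(9/7) = 45/7)
-47*s(-8) = -47*45/7 = -2115/7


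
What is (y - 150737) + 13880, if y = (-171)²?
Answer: -107616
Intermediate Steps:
y = 29241
(y - 150737) + 13880 = (29241 - 150737) + 13880 = -121496 + 13880 = -107616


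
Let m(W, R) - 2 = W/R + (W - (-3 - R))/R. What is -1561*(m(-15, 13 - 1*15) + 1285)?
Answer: -4063283/2 ≈ -2.0316e+6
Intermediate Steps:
m(W, R) = 2 + W/R + (3 + R + W)/R (m(W, R) = 2 + (W/R + (W - (-3 - R))/R) = 2 + (W/R + (W + (3 + R))/R) = 2 + (W/R + (3 + R + W)/R) = 2 + W/R + (3 + R + W)/R)
-1561*(m(-15, 13 - 1*15) + 1285) = -1561*((3 + 2*(-15) + 3*(13 - 1*15))/(13 - 1*15) + 1285) = -1561*((3 - 30 + 3*(13 - 15))/(13 - 15) + 1285) = -1561*((3 - 30 + 3*(-2))/(-2) + 1285) = -1561*(-(3 - 30 - 6)/2 + 1285) = -1561*(-½*(-33) + 1285) = -1561*(33/2 + 1285) = -1561*2603/2 = -4063283/2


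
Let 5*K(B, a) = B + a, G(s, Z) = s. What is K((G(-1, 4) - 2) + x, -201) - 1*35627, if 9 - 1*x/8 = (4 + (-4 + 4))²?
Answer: -35679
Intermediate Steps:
x = -56 (x = 72 - 8*(4 + (-4 + 4))² = 72 - 8*(4 + 0)² = 72 - 8*4² = 72 - 8*16 = 72 - 128 = -56)
K(B, a) = B/5 + a/5 (K(B, a) = (B + a)/5 = B/5 + a/5)
K((G(-1, 4) - 2) + x, -201) - 1*35627 = (((-1 - 2) - 56)/5 + (⅕)*(-201)) - 1*35627 = ((-3 - 56)/5 - 201/5) - 35627 = ((⅕)*(-59) - 201/5) - 35627 = (-59/5 - 201/5) - 35627 = -52 - 35627 = -35679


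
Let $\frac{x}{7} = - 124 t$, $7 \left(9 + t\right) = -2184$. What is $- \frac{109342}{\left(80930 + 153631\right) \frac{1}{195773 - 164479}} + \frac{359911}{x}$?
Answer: $- \frac{317770177782691}{21785087436} \approx -14587.0$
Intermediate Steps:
$t = -321$ ($t = -9 + \frac{1}{7} \left(-2184\right) = -9 - 312 = -321$)
$x = 278628$ ($x = 7 \left(\left(-124\right) \left(-321\right)\right) = 7 \cdot 39804 = 278628$)
$- \frac{109342}{\left(80930 + 153631\right) \frac{1}{195773 - 164479}} + \frac{359911}{x} = - \frac{109342}{\left(80930 + 153631\right) \frac{1}{195773 - 164479}} + \frac{359911}{278628} = - \frac{109342}{234561 \cdot \frac{1}{31294}} + 359911 \cdot \frac{1}{278628} = - \frac{109342}{234561 \cdot \frac{1}{31294}} + \frac{359911}{278628} = - \frac{109342}{\frac{234561}{31294}} + \frac{359911}{278628} = \left(-109342\right) \frac{31294}{234561} + \frac{359911}{278628} = - \frac{3421748548}{234561} + \frac{359911}{278628} = - \frac{317770177782691}{21785087436}$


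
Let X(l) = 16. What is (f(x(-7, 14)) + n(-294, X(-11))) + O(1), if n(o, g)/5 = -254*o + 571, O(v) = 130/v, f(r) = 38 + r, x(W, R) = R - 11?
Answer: 376406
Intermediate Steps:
x(W, R) = -11 + R
n(o, g) = 2855 - 1270*o (n(o, g) = 5*(-254*o + 571) = 5*(571 - 254*o) = 2855 - 1270*o)
(f(x(-7, 14)) + n(-294, X(-11))) + O(1) = ((38 + (-11 + 14)) + (2855 - 1270*(-294))) + 130/1 = ((38 + 3) + (2855 + 373380)) + 130*1 = (41 + 376235) + 130 = 376276 + 130 = 376406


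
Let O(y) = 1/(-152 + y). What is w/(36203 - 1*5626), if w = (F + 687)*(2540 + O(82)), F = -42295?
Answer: -528418628/152885 ≈ -3456.3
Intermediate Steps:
w = -528418628/5 (w = (-42295 + 687)*(2540 + 1/(-152 + 82)) = -41608*(2540 + 1/(-70)) = -41608*(2540 - 1/70) = -41608*177799/70 = -528418628/5 ≈ -1.0568e+8)
w/(36203 - 1*5626) = -528418628/(5*(36203 - 1*5626)) = -528418628/(5*(36203 - 5626)) = -528418628/5/30577 = -528418628/5*1/30577 = -528418628/152885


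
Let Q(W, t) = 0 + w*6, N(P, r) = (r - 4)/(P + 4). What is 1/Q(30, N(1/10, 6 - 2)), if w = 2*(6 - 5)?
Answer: 1/12 ≈ 0.083333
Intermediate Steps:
N(P, r) = (-4 + r)/(4 + P)
w = 2 (w = 2*1 = 2)
Q(W, t) = 12 (Q(W, t) = 0 + 2*6 = 0 + 12 = 12)
1/Q(30, N(1/10, 6 - 2)) = 1/12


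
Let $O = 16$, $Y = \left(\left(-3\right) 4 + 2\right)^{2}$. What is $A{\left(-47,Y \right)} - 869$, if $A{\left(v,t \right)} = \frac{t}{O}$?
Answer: $- \frac{3451}{4} \approx -862.75$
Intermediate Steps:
$Y = 100$ ($Y = \left(-12 + 2\right)^{2} = \left(-10\right)^{2} = 100$)
$A{\left(v,t \right)} = \frac{t}{16}$
$A{\left(-47,Y \right)} - 869 = \frac{1}{16} \cdot 100 - 869 = \frac{25}{4} - 869 = - \frac{3451}{4}$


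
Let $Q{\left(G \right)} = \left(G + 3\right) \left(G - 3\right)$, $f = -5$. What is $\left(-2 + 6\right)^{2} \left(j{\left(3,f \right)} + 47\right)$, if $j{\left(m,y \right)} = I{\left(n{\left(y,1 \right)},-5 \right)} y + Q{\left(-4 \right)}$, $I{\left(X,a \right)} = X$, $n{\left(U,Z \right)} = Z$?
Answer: $784$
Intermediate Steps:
$Q{\left(G \right)} = \left(-3 + G\right) \left(3 + G\right)$ ($Q{\left(G \right)} = \left(3 + G\right) \left(-3 + G\right) = \left(-3 + G\right) \left(3 + G\right)$)
$j{\left(m,y \right)} = 7 + y$ ($j{\left(m,y \right)} = 1 y - \left(9 - \left(-4\right)^{2}\right) = y + \left(-9 + 16\right) = y + 7 = 7 + y$)
$\left(-2 + 6\right)^{2} \left(j{\left(3,f \right)} + 47\right) = \left(-2 + 6\right)^{2} \left(\left(7 - 5\right) + 47\right) = 4^{2} \left(2 + 47\right) = 16 \cdot 49 = 784$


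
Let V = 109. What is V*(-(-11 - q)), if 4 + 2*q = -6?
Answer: 654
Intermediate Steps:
q = -5 (q = -2 + (½)*(-6) = -2 - 3 = -5)
V*(-(-11 - q)) = 109*(-(-11 - 1*(-5))) = 109*(-(-11 + 5)) = 109*(-1*(-6)) = 109*6 = 654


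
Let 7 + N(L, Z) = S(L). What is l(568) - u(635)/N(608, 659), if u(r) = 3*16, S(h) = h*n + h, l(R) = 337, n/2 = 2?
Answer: 340691/1011 ≈ 336.98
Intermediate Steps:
n = 4 (n = 2*2 = 4)
S(h) = 5*h (S(h) = h*4 + h = 4*h + h = 5*h)
N(L, Z) = -7 + 5*L
u(r) = 48
l(568) - u(635)/N(608, 659) = 337 - 48/(-7 + 5*608) = 337 - 48/(-7 + 3040) = 337 - 48/3033 = 337 - 1*16/1011 = 337 - 16/1011 = 340691/1011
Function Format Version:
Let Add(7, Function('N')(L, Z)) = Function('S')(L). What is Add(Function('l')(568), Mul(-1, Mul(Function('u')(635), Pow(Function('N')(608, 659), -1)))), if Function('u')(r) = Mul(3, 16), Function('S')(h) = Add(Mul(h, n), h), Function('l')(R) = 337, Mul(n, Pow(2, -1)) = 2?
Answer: Rational(340691, 1011) ≈ 336.98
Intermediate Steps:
n = 4 (n = Mul(2, 2) = 4)
Function('S')(h) = Mul(5, h) (Function('S')(h) = Add(Mul(h, 4), h) = Add(Mul(4, h), h) = Mul(5, h))
Function('N')(L, Z) = Add(-7, Mul(5, L))
Function('u')(r) = 48
Add(Function('l')(568), Mul(-1, Mul(Function('u')(635), Pow(Function('N')(608, 659), -1)))) = Add(337, Mul(-1, Mul(48, Pow(Add(-7, Mul(5, 608)), -1)))) = Add(337, Mul(-1, Mul(48, Pow(Add(-7, 3040), -1)))) = Add(337, Mul(-1, Mul(48, Pow(3033, -1)))) = Add(337, Mul(-1, Mul(48, Rational(1, 3033)))) = Add(337, Mul(-1, Rational(16, 1011))) = Add(337, Rational(-16, 1011)) = Rational(340691, 1011)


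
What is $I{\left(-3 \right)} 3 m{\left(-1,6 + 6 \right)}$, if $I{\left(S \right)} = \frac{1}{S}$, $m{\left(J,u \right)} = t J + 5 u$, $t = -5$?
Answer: $-65$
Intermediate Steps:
$m{\left(J,u \right)} = - 5 J + 5 u$
$I{\left(-3 \right)} 3 m{\left(-1,6 + 6 \right)} = \frac{1}{-3} \cdot 3 \left(\left(-5\right) \left(-1\right) + 5 \left(6 + 6\right)\right) = \left(- \frac{1}{3}\right) 3 \left(5 + 5 \cdot 12\right) = - (5 + 60) = \left(-1\right) 65 = -65$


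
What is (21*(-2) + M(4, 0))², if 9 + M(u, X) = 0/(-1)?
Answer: 2601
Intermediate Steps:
M(u, X) = -9 (M(u, X) = -9 + 0/(-1) = -9 + 0*(-1) = -9 + 0 = -9)
(21*(-2) + M(4, 0))² = (21*(-2) - 9)² = (-42 - 9)² = (-51)² = 2601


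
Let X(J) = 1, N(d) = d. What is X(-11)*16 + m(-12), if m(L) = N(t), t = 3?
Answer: 19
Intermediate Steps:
m(L) = 3
X(-11)*16 + m(-12) = 1*16 + 3 = 16 + 3 = 19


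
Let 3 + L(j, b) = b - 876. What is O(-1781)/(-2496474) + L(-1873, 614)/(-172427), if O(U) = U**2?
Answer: -546270153737/430459522398 ≈ -1.2690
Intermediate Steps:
L(j, b) = -879 + b (L(j, b) = -3 + (b - 876) = -3 + (-876 + b) = -879 + b)
O(-1781)/(-2496474) + L(-1873, 614)/(-172427) = (-1781)**2/(-2496474) + (-879 + 614)/(-172427) = 3171961*(-1/2496474) - 265*(-1/172427) = -3171961/2496474 + 265/172427 = -546270153737/430459522398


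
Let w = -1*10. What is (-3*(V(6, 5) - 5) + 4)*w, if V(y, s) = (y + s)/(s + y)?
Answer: -160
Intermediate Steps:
w = -10
V(y, s) = 1 (V(y, s) = (s + y)/(s + y) = 1)
(-3*(V(6, 5) - 5) + 4)*w = (-3*(1 - 5) + 4)*(-10) = (-3*(-4) + 4)*(-10) = (12 + 4)*(-10) = 16*(-10) = -160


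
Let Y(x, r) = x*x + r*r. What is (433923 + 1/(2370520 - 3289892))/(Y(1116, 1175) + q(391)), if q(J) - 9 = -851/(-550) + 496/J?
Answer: 42895663974571375/259603650863207126 ≈ 0.16524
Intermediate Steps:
q(J) = 5801/550 + 496/J (q(J) = 9 + (-851/(-550) + 496/J) = 9 + (-851*(-1/550) + 496/J) = 9 + (851/550 + 496/J) = 5801/550 + 496/J)
Y(x, r) = r² + x² (Y(x, r) = x² + r² = r² + x²)
(433923 + 1/(2370520 - 3289892))/(Y(1116, 1175) + q(391)) = (433923 + 1/(2370520 - 3289892))/((1175² + 1116²) + (5801/550 + 496/391)) = (433923 + 1/(-919372))/((1380625 + 1245456) + (5801/550 + 496*(1/391))) = (433923 - 1/919372)/(2626081 + (5801/550 + 496/391)) = 398936656355/(919372*(2626081 + 2540991/215050)) = 398936656355/(919372*(564741260041/215050)) = (398936656355/919372)*(215050/564741260041) = 42895663974571375/259603650863207126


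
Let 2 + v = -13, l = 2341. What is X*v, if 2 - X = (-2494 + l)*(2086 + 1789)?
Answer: -8893155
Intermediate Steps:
X = 592877 (X = 2 - (-2494 + 2341)*(2086 + 1789) = 2 - (-153)*3875 = 2 - 1*(-592875) = 2 + 592875 = 592877)
v = -15 (v = -2 - 13 = -15)
X*v = 592877*(-15) = -8893155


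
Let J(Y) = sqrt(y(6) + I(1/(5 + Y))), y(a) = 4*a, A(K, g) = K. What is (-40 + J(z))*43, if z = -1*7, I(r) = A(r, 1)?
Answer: -1720 + 43*sqrt(94)/2 ≈ -1511.6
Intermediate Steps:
I(r) = r
z = -7
J(Y) = sqrt(24 + 1/(5 + Y)) (J(Y) = sqrt(4*6 + 1/(5 + Y)) = sqrt(24 + 1/(5 + Y)))
(-40 + J(z))*43 = (-40 + sqrt((121 + 24*(-7))/(5 - 7)))*43 = (-40 + sqrt((121 - 168)/(-2)))*43 = (-40 + sqrt(-1/2*(-47)))*43 = (-40 + sqrt(47/2))*43 = (-40 + sqrt(94)/2)*43 = -1720 + 43*sqrt(94)/2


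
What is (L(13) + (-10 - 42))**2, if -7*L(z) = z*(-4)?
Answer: 97344/49 ≈ 1986.6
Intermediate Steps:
L(z) = 4*z/7 (L(z) = -z*(-4)/7 = -(-4)*z/7 = 4*z/7)
(L(13) + (-10 - 42))**2 = ((4/7)*13 + (-10 - 42))**2 = (52/7 - 52)**2 = (-312/7)**2 = 97344/49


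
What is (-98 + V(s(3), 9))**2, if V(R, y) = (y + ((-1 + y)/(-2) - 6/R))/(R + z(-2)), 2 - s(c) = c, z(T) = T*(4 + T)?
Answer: 251001/25 ≈ 10040.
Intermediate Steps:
s(c) = 2 - c
V(R, y) = (1/2 + y/2 - 6/R)/(-4 + R) (V(R, y) = (y + ((-1 + y)/(-2) - 6/R))/(R - 2*(4 - 2)) = (y + ((-1 + y)*(-1/2) - 6/R))/(R - 2*2) = (y + ((1/2 - y/2) - 6/R))/(R - 4) = (y + (1/2 - 6/R - y/2))/(-4 + R) = (1/2 + y/2 - 6/R)/(-4 + R))
(-98 + V(s(3), 9))**2 = (-98 + (-12 + (2 - 1*3) + (2 - 1*3)*9)/(2*(2 - 1*3)*(-4 + (2 - 1*3))))**2 = (-98 + (-12 + (2 - 3) + (2 - 3)*9)/(2*(2 - 3)*(-4 + (2 - 3))))**2 = (-98 + (1/2)*(-12 - 1 - 1*9)/(-1*(-4 - 1)))**2 = (-98 + (1/2)*(-1)*(-12 - 1 - 9)/(-5))**2 = (-98 + (1/2)*(-1)*(-1/5)*(-22))**2 = (-98 - 11/5)**2 = (-501/5)**2 = 251001/25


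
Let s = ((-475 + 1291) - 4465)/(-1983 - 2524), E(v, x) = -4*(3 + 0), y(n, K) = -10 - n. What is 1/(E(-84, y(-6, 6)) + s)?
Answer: -4507/50435 ≈ -0.089363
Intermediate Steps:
E(v, x) = -12 (E(v, x) = -4*3 = -12)
s = 3649/4507 (s = (816 - 4465)/(-4507) = -3649*(-1/4507) = 3649/4507 ≈ 0.80963)
1/(E(-84, y(-6, 6)) + s) = 1/(-12 + 3649/4507) = 1/(-50435/4507) = -4507/50435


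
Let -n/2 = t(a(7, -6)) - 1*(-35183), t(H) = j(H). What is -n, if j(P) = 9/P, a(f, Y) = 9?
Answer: 70368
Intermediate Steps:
t(H) = 9/H
n = -70368 (n = -2*(9/9 - 1*(-35183)) = -2*(9*(1/9) + 35183) = -2*(1 + 35183) = -2*35184 = -70368)
-n = -1*(-70368) = 70368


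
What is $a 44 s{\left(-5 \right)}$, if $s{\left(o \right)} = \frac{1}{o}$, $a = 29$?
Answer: $- \frac{1276}{5} \approx -255.2$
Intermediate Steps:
$a 44 s{\left(-5 \right)} = \frac{29 \cdot 44}{-5} = 1276 \left(- \frac{1}{5}\right) = - \frac{1276}{5}$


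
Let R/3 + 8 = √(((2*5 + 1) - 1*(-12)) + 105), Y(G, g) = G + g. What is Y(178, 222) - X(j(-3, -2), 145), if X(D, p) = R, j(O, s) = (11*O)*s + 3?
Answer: 424 - 24*√2 ≈ 390.06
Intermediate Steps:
j(O, s) = 3 + 11*O*s (j(O, s) = 11*O*s + 3 = 3 + 11*O*s)
R = -24 + 24*√2 (R = -24 + 3*√(((2*5 + 1) - 1*(-12)) + 105) = -24 + 3*√(((10 + 1) + 12) + 105) = -24 + 3*√((11 + 12) + 105) = -24 + 3*√(23 + 105) = -24 + 3*√128 = -24 + 3*(8*√2) = -24 + 24*√2 ≈ 9.9411)
X(D, p) = -24 + 24*√2
Y(178, 222) - X(j(-3, -2), 145) = (178 + 222) - (-24 + 24*√2) = 400 + (24 - 24*√2) = 424 - 24*√2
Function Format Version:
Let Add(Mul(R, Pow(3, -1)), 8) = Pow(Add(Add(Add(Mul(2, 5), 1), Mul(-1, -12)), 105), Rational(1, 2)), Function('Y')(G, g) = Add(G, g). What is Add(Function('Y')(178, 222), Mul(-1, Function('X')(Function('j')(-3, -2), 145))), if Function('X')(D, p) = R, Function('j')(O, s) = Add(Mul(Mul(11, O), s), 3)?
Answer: Add(424, Mul(-24, Pow(2, Rational(1, 2)))) ≈ 390.06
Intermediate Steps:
Function('j')(O, s) = Add(3, Mul(11, O, s)) (Function('j')(O, s) = Add(Mul(11, O, s), 3) = Add(3, Mul(11, O, s)))
R = Add(-24, Mul(24, Pow(2, Rational(1, 2)))) (R = Add(-24, Mul(3, Pow(Add(Add(Add(Mul(2, 5), 1), Mul(-1, -12)), 105), Rational(1, 2)))) = Add(-24, Mul(3, Pow(Add(Add(Add(10, 1), 12), 105), Rational(1, 2)))) = Add(-24, Mul(3, Pow(Add(Add(11, 12), 105), Rational(1, 2)))) = Add(-24, Mul(3, Pow(Add(23, 105), Rational(1, 2)))) = Add(-24, Mul(3, Pow(128, Rational(1, 2)))) = Add(-24, Mul(3, Mul(8, Pow(2, Rational(1, 2))))) = Add(-24, Mul(24, Pow(2, Rational(1, 2)))) ≈ 9.9411)
Function('X')(D, p) = Add(-24, Mul(24, Pow(2, Rational(1, 2))))
Add(Function('Y')(178, 222), Mul(-1, Function('X')(Function('j')(-3, -2), 145))) = Add(Add(178, 222), Mul(-1, Add(-24, Mul(24, Pow(2, Rational(1, 2)))))) = Add(400, Add(24, Mul(-24, Pow(2, Rational(1, 2))))) = Add(424, Mul(-24, Pow(2, Rational(1, 2))))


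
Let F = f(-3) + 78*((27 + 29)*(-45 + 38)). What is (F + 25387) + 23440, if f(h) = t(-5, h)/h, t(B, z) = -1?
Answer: 54754/3 ≈ 18251.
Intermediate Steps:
f(h) = -1/h
F = -91727/3 (F = -1/(-3) + 78*((27 + 29)*(-45 + 38)) = -1*(-1/3) + 78*(56*(-7)) = 1/3 + 78*(-392) = 1/3 - 30576 = -91727/3 ≈ -30576.)
(F + 25387) + 23440 = (-91727/3 + 25387) + 23440 = -15566/3 + 23440 = 54754/3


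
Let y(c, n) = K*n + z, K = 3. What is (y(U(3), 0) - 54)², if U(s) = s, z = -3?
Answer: 3249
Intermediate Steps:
y(c, n) = -3 + 3*n (y(c, n) = 3*n - 3 = -3 + 3*n)
(y(U(3), 0) - 54)² = ((-3 + 3*0) - 54)² = ((-3 + 0) - 54)² = (-3 - 54)² = (-57)² = 3249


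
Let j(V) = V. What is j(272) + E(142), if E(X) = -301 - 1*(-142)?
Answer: 113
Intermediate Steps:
E(X) = -159 (E(X) = -301 + 142 = -159)
j(272) + E(142) = 272 - 159 = 113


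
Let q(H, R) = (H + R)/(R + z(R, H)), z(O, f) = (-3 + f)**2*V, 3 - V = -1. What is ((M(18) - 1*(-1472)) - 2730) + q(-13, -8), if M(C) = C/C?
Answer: -1277133/1016 ≈ -1257.0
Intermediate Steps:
V = 4 (V = 3 - 1*(-1) = 3 + 1 = 4)
M(C) = 1
z(O, f) = 4*(-3 + f)**2 (z(O, f) = (-3 + f)**2*4 = 4*(-3 + f)**2)
q(H, R) = (H + R)/(R + 4*(-3 + H)**2)
((M(18) - 1*(-1472)) - 2730) + q(-13, -8) = ((1 - 1*(-1472)) - 2730) + (-13 - 8)/(-8 + 4*(-3 - 13)**2) = ((1 + 1472) - 2730) - 21/(-8 + 4*(-16)**2) = (1473 - 2730) - 21/(-8 + 4*256) = -1257 - 21/(-8 + 1024) = -1257 - 21/1016 = -1277133/1016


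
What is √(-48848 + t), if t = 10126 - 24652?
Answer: I*√63374 ≈ 251.74*I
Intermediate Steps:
t = -14526
√(-48848 + t) = √(-48848 - 14526) = √(-63374) = I*√63374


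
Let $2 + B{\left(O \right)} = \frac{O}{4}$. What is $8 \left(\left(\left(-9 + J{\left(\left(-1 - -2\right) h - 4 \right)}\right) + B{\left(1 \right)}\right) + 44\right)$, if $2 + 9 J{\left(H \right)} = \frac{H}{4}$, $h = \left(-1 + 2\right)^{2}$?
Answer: $\frac{2372}{9} \approx 263.56$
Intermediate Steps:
$h = 1$ ($h = 1^{2} = 1$)
$B{\left(O \right)} = -2 + \frac{O}{4}$
$J{\left(H \right)} = - \frac{2}{9} + \frac{H}{36}$ ($J{\left(H \right)} = - \frac{2}{9} + \frac{H \frac{1}{4}}{9} = - \frac{2}{9} + \frac{\frac{1}{4} H}{9} = - \frac{2}{9} + \frac{H}{36}$)
$8 \left(\left(\left(-9 + J{\left(\left(-1 - -2\right) h - 4 \right)}\right) + B{\left(1 \right)}\right) + 44\right) = 8 \left(\left(\left(-9 - \left(\frac{2}{9} - \frac{\left(-1 - -2\right) 1 - 4}{36}\right)\right) + \left(-2 + \frac{1}{4} \cdot 1\right)\right) + 44\right) = 8 \left(\left(\left(-9 - \left(\frac{2}{9} - \frac{\left(-1 + 2\right) 1 - 4}{36}\right)\right) + \left(-2 + \frac{1}{4}\right)\right) + 44\right) = 8 \left(\left(\left(-9 - \left(\frac{2}{9} - \frac{1 \cdot 1 - 4}{36}\right)\right) - \frac{7}{4}\right) + 44\right) = 8 \left(\left(\left(-9 - \left(\frac{2}{9} - \frac{1 - 4}{36}\right)\right) - \frac{7}{4}\right) + 44\right) = 8 \left(\left(\left(-9 + \left(- \frac{2}{9} + \frac{1}{36} \left(-3\right)\right)\right) - \frac{7}{4}\right) + 44\right) = 8 \left(\left(\left(-9 - \frac{11}{36}\right) - \frac{7}{4}\right) + 44\right) = 8 \left(\left(- \frac{335}{36} - \frac{7}{4}\right) + 44\right) = 8 \left(- \frac{199}{18} + 44\right) = 8 \cdot \frac{593}{18} = \frac{2372}{9}$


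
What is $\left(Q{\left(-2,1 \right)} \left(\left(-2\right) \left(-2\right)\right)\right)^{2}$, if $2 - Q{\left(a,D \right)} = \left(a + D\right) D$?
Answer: $144$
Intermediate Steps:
$Q{\left(a,D \right)} = 2 - D \left(D + a\right)$ ($Q{\left(a,D \right)} = 2 - \left(a + D\right) D = 2 - \left(D + a\right) D = 2 - D \left(D + a\right)$)
$\left(Q{\left(-2,1 \right)} \left(\left(-2\right) \left(-2\right)\right)\right)^{2} = \left(\left(2 - 1^{2} - 1 \left(-2\right)\right) \left(\left(-2\right) \left(-2\right)\right)\right)^{2} = \left(\left(2 - 1 + 2\right) 4\right)^{2} = \left(3 \cdot 4\right)^{2} = 12^{2} = 144$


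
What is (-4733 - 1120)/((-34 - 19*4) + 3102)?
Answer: -5853/2992 ≈ -1.9562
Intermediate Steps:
(-4733 - 1120)/((-34 - 19*4) + 3102) = -5853/((-34 - 76) + 3102) = -5853/(-110 + 3102) = -5853/2992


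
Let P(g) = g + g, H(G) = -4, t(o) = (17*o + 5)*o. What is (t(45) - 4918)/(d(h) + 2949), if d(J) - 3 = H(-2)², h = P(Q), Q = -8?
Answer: 7433/742 ≈ 10.018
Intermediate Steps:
t(o) = o*(5 + 17*o) (t(o) = (5 + 17*o)*o = o*(5 + 17*o))
P(g) = 2*g
h = -16 (h = 2*(-8) = -16)
d(J) = 19 (d(J) = 3 + (-4)² = 3 + 16 = 19)
(t(45) - 4918)/(d(h) + 2949) = (45*(5 + 17*45) - 4918)/(19 + 2949) = (45*(5 + 765) - 4918)/2968 = (45*770 - 4918)*(1/2968) = (34650 - 4918)*(1/2968) = 29732*(1/2968) = 7433/742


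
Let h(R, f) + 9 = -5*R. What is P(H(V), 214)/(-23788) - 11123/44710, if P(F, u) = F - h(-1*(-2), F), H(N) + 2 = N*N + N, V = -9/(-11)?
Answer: -16057940537/64345469540 ≈ -0.24956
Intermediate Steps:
h(R, f) = -9 - 5*R
V = 9/11 (V = -9*(-1/11) = 9/11 ≈ 0.81818)
H(N) = -2 + N + N² (H(N) = -2 + (N*N + N) = -2 + (N² + N) = -2 + (N + N²) = -2 + N + N²)
P(F, u) = 19 + F (P(F, u) = F - (-9 - (-5)*(-2)) = F - (-9 - 5*2) = F - (-9 - 10) = F - 1*(-19) = F + 19 = 19 + F)
P(H(V), 214)/(-23788) - 11123/44710 = (19 + (-2 + 9/11 + (9/11)²))/(-23788) - 11123/44710 = (19 + (-2 + 9/11 + 81/121))*(-1/23788) - 11123*1/44710 = (19 - 62/121)*(-1/23788) - 11123/44710 = (2237/121)*(-1/23788) - 11123/44710 = -2237/2878348 - 11123/44710 = -16057940537/64345469540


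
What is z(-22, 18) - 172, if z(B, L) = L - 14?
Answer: -168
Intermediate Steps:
z(B, L) = -14 + L
z(-22, 18) - 172 = (-14 + 18) - 172 = 4 - 172 = -168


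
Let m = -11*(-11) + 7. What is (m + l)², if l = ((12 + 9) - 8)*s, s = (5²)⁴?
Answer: 25788653532009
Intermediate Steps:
s = 390625 (s = 25⁴ = 390625)
m = 128 (m = 121 + 7 = 128)
l = 5078125 (l = ((12 + 9) - 8)*390625 = (21 - 8)*390625 = 13*390625 = 5078125)
(m + l)² = (128 + 5078125)² = 5078253² = 25788653532009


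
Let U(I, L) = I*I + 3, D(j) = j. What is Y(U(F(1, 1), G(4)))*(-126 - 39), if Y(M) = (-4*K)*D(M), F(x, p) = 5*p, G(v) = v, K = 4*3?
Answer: 221760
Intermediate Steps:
K = 12
U(I, L) = 3 + I² (U(I, L) = I² + 3 = 3 + I²)
Y(M) = -48*M (Y(M) = (-4*12)*M = -48*M)
Y(U(F(1, 1), G(4)))*(-126 - 39) = (-48*(3 + (5*1)²))*(-126 - 39) = -48*(3 + 5²)*(-165) = -48*(3 + 25)*(-165) = -48*28*(-165) = -1344*(-165) = 221760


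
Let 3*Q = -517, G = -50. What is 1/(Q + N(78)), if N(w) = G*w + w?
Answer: -3/11983 ≈ -0.00025035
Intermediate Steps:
N(w) = -49*w (N(w) = -50*w + w = -49*w)
Q = -517/3 (Q = (⅓)*(-517) = -517/3 ≈ -172.33)
1/(Q + N(78)) = 1/(-517/3 - 49*78) = 1/(-517/3 - 3822) = 1/(-11983/3) = -3/11983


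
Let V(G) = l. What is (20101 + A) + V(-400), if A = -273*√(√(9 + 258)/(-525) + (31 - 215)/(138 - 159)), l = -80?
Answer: 20021 - 13*√(96600 - 21*√267)/5 ≈ 19214.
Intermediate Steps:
V(G) = -80
A = -273*√(184/21 - √267/525) (A = -273*√(√267*(-1/525) - 184/(-21)) = -273*√(-√267/525 - 184*(-1/21)) = -273*√(-√267/525 + 184/21) = -273*√(184/21 - √267/525) ≈ -806.66)
(20101 + A) + V(-400) = (20101 - 13*√(96600 - 21*√267)/5) - 80 = 20021 - 13*√(96600 - 21*√267)/5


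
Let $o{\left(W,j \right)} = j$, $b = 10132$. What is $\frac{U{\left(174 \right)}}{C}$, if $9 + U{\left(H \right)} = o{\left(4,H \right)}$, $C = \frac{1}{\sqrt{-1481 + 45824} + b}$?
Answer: $1671780 + 495 \sqrt{4927} \approx 1.7065 \cdot 10^{6}$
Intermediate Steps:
$C = \frac{1}{10132 + 3 \sqrt{4927}}$ ($C = \frac{1}{\sqrt{-1481 + 45824} + 10132} = \frac{1}{\sqrt{44343} + 10132} = \frac{1}{3 \sqrt{4927} + 10132} = \frac{1}{10132 + 3 \sqrt{4927}} \approx 9.6688 \cdot 10^{-5}$)
$U{\left(H \right)} = -9 + H$
$\frac{U{\left(174 \right)}}{C} = \frac{-9 + 174}{\frac{10132}{102613081} - \frac{3 \sqrt{4927}}{102613081}} = \frac{165}{\frac{10132}{102613081} - \frac{3 \sqrt{4927}}{102613081}}$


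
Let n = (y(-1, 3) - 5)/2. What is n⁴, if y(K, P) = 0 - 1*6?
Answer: 14641/16 ≈ 915.06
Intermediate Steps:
y(K, P) = -6 (y(K, P) = 0 - 6 = -6)
n = -11/2 (n = (-6 - 5)/2 = -11*½ = -11/2 ≈ -5.5000)
n⁴ = (-11/2)⁴ = 14641/16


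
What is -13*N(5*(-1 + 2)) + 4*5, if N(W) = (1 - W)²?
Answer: -188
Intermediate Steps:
-13*N(5*(-1 + 2)) + 4*5 = -13*(-1 + 5*(-1 + 2))² + 4*5 = -13*(-1 + 5*1)² + 20 = -13*(-1 + 5)² + 20 = -13*4² + 20 = -13*16 + 20 = -208 + 20 = -188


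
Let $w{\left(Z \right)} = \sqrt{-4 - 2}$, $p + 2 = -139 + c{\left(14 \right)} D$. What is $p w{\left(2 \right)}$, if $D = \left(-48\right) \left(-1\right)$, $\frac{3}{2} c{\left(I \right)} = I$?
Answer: $307 i \sqrt{6} \approx 751.99 i$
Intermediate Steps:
$c{\left(I \right)} = \frac{2 I}{3}$
$D = 48$
$p = 307$ ($p = -2 - \left(139 - \frac{2}{3} \cdot 14 \cdot 48\right) = -2 + \left(-139 + \frac{28}{3} \cdot 48\right) = -2 + \left(-139 + 448\right) = -2 + 309 = 307$)
$w{\left(Z \right)} = i \sqrt{6}$ ($w{\left(Z \right)} = \sqrt{-6} = i \sqrt{6}$)
$p w{\left(2 \right)} = 307 i \sqrt{6}$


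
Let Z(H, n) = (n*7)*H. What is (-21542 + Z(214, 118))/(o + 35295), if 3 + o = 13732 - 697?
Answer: 155222/48327 ≈ 3.2119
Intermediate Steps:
o = 13032 (o = -3 + (13732 - 697) = -3 + 13035 = 13032)
Z(H, n) = 7*H*n (Z(H, n) = (7*n)*H = 7*H*n)
(-21542 + Z(214, 118))/(o + 35295) = (-21542 + 7*214*118)/(13032 + 35295) = (-21542 + 176764)/48327 = 155222*(1/48327) = 155222/48327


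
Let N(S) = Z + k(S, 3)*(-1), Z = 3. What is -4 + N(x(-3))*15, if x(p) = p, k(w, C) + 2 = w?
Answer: 116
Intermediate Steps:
k(w, C) = -2 + w
N(S) = 5 - S (N(S) = 3 + (-2 + S)*(-1) = 3 + (2 - S) = 5 - S)
-4 + N(x(-3))*15 = -4 + (5 - 1*(-3))*15 = -4 + (5 + 3)*15 = -4 + 8*15 = -4 + 120 = 116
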